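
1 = 1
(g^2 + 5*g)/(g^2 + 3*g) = (g + 5)/(g + 3)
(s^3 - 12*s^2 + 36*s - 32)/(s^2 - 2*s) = s - 10 + 16/s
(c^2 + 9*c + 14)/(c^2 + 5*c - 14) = (c + 2)/(c - 2)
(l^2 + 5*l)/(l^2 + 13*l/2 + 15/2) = 2*l/(2*l + 3)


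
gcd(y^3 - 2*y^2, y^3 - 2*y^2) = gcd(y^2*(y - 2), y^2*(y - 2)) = y^3 - 2*y^2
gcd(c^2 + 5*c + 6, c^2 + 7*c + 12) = c + 3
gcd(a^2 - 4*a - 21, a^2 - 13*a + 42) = a - 7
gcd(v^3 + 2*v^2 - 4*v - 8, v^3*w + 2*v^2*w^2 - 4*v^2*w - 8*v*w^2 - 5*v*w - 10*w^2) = 1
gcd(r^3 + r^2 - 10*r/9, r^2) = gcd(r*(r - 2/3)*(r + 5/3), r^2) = r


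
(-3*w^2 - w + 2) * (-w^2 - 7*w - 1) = 3*w^4 + 22*w^3 + 8*w^2 - 13*w - 2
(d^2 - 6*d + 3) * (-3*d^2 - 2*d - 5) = -3*d^4 + 16*d^3 - 2*d^2 + 24*d - 15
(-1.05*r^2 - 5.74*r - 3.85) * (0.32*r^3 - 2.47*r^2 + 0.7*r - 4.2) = -0.336*r^5 + 0.7567*r^4 + 12.2108*r^3 + 9.9015*r^2 + 21.413*r + 16.17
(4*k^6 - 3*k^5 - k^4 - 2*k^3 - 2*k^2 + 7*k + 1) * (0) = 0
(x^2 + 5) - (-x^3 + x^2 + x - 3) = x^3 - x + 8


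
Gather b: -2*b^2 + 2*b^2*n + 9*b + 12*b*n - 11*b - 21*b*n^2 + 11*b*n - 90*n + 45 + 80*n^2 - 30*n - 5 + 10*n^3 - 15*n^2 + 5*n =b^2*(2*n - 2) + b*(-21*n^2 + 23*n - 2) + 10*n^3 + 65*n^2 - 115*n + 40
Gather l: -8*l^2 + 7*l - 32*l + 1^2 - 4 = -8*l^2 - 25*l - 3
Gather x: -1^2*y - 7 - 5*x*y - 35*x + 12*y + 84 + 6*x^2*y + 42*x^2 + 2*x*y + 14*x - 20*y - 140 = x^2*(6*y + 42) + x*(-3*y - 21) - 9*y - 63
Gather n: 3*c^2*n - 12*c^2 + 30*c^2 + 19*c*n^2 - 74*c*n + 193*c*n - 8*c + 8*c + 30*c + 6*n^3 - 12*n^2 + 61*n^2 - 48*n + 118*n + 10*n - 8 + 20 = 18*c^2 + 30*c + 6*n^3 + n^2*(19*c + 49) + n*(3*c^2 + 119*c + 80) + 12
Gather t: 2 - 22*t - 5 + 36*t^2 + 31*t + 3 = 36*t^2 + 9*t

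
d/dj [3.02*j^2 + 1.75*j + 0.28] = 6.04*j + 1.75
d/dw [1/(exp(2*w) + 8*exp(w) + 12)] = 2*(-exp(w) - 4)*exp(w)/(exp(2*w) + 8*exp(w) + 12)^2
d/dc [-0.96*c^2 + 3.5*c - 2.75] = 3.5 - 1.92*c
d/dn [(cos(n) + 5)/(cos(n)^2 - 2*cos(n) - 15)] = (cos(n)^2 + 10*cos(n) + 5)*sin(n)/(sin(n)^2 + 2*cos(n) + 14)^2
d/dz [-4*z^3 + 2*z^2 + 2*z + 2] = -12*z^2 + 4*z + 2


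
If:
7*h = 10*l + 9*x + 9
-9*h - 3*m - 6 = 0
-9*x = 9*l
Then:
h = 9/7 - x/7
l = -x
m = 3*x/7 - 41/7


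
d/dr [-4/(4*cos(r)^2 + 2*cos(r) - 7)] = -8*(4*cos(r) + 1)*sin(r)/(4*cos(r)^2 + 2*cos(r) - 7)^2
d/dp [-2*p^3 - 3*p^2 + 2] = 6*p*(-p - 1)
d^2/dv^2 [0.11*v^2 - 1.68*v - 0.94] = 0.220000000000000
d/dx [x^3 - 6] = 3*x^2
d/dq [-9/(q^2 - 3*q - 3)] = 9*(2*q - 3)/(-q^2 + 3*q + 3)^2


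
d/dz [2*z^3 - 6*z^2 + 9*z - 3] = 6*z^2 - 12*z + 9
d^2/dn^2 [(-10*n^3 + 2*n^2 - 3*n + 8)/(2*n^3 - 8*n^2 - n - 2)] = 4*(-76*n^6 - 48*n^5 + 54*n^4 - 516*n^3 + 630*n^2 + 156*n - 53)/(8*n^9 - 96*n^8 + 372*n^7 - 440*n^6 + 6*n^5 - 384*n^4 - 73*n^3 - 102*n^2 - 12*n - 8)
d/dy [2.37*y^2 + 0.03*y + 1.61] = 4.74*y + 0.03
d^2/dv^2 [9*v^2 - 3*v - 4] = 18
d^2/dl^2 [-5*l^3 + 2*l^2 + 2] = 4 - 30*l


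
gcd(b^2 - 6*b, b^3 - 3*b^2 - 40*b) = b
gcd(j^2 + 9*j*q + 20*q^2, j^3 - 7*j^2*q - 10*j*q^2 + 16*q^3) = 1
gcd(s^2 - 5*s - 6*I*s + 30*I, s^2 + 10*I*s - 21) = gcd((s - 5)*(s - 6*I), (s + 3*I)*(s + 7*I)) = 1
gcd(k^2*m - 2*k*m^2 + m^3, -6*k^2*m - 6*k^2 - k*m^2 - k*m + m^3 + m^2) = 1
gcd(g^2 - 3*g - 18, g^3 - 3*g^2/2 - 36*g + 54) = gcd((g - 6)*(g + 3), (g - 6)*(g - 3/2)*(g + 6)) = g - 6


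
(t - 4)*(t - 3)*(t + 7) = t^3 - 37*t + 84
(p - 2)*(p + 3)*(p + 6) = p^3 + 7*p^2 - 36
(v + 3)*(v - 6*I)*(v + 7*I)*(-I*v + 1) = -I*v^4 + 2*v^3 - 3*I*v^3 + 6*v^2 - 41*I*v^2 + 42*v - 123*I*v + 126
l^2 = l^2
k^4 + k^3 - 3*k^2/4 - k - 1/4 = (k - 1)*(k + 1/2)^2*(k + 1)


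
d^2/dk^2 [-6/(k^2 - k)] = 12*(k*(k - 1) - (2*k - 1)^2)/(k^3*(k - 1)^3)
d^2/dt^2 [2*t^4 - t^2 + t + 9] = 24*t^2 - 2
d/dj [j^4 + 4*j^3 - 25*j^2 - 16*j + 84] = 4*j^3 + 12*j^2 - 50*j - 16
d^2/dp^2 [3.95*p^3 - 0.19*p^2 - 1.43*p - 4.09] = 23.7*p - 0.38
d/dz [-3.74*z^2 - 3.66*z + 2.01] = -7.48*z - 3.66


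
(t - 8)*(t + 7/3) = t^2 - 17*t/3 - 56/3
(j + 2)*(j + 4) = j^2 + 6*j + 8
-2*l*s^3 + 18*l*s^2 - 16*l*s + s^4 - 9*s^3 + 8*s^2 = s*(-2*l + s)*(s - 8)*(s - 1)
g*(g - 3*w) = g^2 - 3*g*w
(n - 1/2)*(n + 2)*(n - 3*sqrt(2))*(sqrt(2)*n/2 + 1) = sqrt(2)*n^4/2 - 2*n^3 + 3*sqrt(2)*n^3/4 - 7*sqrt(2)*n^2/2 - 3*n^2 - 9*sqrt(2)*n/2 + 2*n + 3*sqrt(2)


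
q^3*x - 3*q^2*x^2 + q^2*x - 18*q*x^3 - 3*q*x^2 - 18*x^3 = (q - 6*x)*(q + 3*x)*(q*x + x)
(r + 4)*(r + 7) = r^2 + 11*r + 28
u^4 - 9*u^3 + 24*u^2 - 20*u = u*(u - 5)*(u - 2)^2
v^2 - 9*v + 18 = (v - 6)*(v - 3)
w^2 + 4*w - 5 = (w - 1)*(w + 5)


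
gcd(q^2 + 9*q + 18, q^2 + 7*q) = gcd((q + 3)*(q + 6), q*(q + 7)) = 1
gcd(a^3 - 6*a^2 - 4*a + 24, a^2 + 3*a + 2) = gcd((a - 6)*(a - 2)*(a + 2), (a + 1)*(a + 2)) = a + 2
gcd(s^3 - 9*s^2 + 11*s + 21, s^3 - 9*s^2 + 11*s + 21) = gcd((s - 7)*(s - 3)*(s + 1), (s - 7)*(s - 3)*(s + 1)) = s^3 - 9*s^2 + 11*s + 21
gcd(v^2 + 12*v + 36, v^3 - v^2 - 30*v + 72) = v + 6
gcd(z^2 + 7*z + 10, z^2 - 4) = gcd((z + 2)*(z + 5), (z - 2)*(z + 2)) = z + 2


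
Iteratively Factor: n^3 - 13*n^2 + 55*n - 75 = (n - 5)*(n^2 - 8*n + 15) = (n - 5)*(n - 3)*(n - 5)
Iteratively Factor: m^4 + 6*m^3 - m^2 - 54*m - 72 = (m + 2)*(m^3 + 4*m^2 - 9*m - 36) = (m + 2)*(m + 4)*(m^2 - 9) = (m + 2)*(m + 3)*(m + 4)*(m - 3)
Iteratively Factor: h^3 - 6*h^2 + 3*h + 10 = (h - 2)*(h^2 - 4*h - 5) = (h - 5)*(h - 2)*(h + 1)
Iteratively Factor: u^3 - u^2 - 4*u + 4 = (u - 2)*(u^2 + u - 2) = (u - 2)*(u + 2)*(u - 1)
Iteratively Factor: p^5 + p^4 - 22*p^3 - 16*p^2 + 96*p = (p - 2)*(p^4 + 3*p^3 - 16*p^2 - 48*p) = p*(p - 2)*(p^3 + 3*p^2 - 16*p - 48) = p*(p - 2)*(p + 3)*(p^2 - 16) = p*(p - 2)*(p + 3)*(p + 4)*(p - 4)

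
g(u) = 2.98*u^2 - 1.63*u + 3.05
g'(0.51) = 1.41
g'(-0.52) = -4.73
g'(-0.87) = -6.82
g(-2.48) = 25.42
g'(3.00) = 16.25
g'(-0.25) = -3.12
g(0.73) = 3.45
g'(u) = 5.96*u - 1.63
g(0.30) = 2.83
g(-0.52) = 4.70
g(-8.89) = 253.06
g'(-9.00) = -55.27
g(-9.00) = 259.10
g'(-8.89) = -54.61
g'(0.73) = 2.72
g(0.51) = 2.99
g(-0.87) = 6.72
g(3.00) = 24.98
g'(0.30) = 0.16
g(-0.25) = 3.64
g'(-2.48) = -16.41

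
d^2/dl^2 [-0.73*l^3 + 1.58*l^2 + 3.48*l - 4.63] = 3.16 - 4.38*l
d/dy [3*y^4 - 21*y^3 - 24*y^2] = 3*y*(4*y^2 - 21*y - 16)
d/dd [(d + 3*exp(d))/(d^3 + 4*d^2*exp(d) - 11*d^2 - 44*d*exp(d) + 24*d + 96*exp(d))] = (-(d + 3*exp(d))*(4*d^2*exp(d) + 3*d^2 - 36*d*exp(d) - 22*d + 52*exp(d) + 24) + (3*exp(d) + 1)*(d^3 + 4*d^2*exp(d) - 11*d^2 - 44*d*exp(d) + 24*d + 96*exp(d)))/(d^3 + 4*d^2*exp(d) - 11*d^2 - 44*d*exp(d) + 24*d + 96*exp(d))^2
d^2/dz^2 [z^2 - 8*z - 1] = 2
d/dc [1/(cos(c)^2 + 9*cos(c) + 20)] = (2*cos(c) + 9)*sin(c)/(cos(c)^2 + 9*cos(c) + 20)^2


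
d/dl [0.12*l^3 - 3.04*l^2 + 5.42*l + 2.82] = 0.36*l^2 - 6.08*l + 5.42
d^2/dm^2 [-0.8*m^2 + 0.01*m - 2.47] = -1.60000000000000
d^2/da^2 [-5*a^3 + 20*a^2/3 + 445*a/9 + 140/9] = 40/3 - 30*a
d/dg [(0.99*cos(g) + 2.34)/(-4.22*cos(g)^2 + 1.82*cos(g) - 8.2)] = (-4.1778*cos(g)^2 - 19.7496*cos(g) + 12.3768)*sin(g)/(17.8084*cos(g)^4 - 15.3608*cos(g)^3 + 72.5204*cos(g)^2 - 29.848*cos(g) + 67.24)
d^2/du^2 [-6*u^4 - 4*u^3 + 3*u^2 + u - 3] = -72*u^2 - 24*u + 6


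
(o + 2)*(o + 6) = o^2 + 8*o + 12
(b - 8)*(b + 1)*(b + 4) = b^3 - 3*b^2 - 36*b - 32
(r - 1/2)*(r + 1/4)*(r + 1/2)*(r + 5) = r^4 + 21*r^3/4 + r^2 - 21*r/16 - 5/16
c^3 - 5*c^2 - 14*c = c*(c - 7)*(c + 2)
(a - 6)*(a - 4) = a^2 - 10*a + 24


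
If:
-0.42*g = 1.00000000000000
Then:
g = -2.38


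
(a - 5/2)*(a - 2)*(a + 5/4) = a^3 - 13*a^2/4 - 5*a/8 + 25/4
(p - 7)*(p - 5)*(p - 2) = p^3 - 14*p^2 + 59*p - 70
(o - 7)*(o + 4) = o^2 - 3*o - 28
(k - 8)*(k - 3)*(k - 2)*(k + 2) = k^4 - 11*k^3 + 20*k^2 + 44*k - 96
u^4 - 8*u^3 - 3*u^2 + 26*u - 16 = (u - 8)*(u - 1)^2*(u + 2)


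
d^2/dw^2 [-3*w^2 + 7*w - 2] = -6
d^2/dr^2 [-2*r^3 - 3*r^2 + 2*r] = -12*r - 6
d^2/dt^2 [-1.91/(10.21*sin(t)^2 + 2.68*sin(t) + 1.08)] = (796.424924*sin(t)^4 + 156.788844*sin(t)^3 - 1265.163754*sin(t)^2 - 319.105992*sin(t) + 14.685608)/(10.21*sin(t)^2 + 2.68*sin(t) + 1.08)^3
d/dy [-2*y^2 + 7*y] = 7 - 4*y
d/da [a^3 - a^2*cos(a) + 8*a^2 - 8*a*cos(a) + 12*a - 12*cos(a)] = a^2*sin(a) + 3*a^2 + 8*a*sin(a) - 2*a*cos(a) + 16*a + 12*sin(a) - 8*cos(a) + 12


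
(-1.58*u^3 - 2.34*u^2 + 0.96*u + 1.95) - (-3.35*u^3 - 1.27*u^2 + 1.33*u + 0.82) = 1.77*u^3 - 1.07*u^2 - 0.37*u + 1.13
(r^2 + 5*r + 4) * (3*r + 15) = 3*r^3 + 30*r^2 + 87*r + 60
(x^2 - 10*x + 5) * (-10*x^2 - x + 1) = -10*x^4 + 99*x^3 - 39*x^2 - 15*x + 5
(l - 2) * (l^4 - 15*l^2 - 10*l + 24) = l^5 - 2*l^4 - 15*l^3 + 20*l^2 + 44*l - 48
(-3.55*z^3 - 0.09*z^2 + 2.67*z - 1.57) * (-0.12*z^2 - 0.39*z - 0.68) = 0.426*z^5 + 1.3953*z^4 + 2.1287*z^3 - 0.7917*z^2 - 1.2033*z + 1.0676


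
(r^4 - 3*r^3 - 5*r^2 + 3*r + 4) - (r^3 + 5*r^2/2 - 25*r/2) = r^4 - 4*r^3 - 15*r^2/2 + 31*r/2 + 4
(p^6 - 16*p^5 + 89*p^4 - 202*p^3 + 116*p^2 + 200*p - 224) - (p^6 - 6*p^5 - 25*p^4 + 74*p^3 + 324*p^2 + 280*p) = -10*p^5 + 114*p^4 - 276*p^3 - 208*p^2 - 80*p - 224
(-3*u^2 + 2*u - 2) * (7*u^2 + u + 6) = -21*u^4 + 11*u^3 - 30*u^2 + 10*u - 12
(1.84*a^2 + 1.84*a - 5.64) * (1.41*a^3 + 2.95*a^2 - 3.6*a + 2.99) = 2.5944*a^5 + 8.0224*a^4 - 9.1484*a^3 - 17.7604*a^2 + 25.8056*a - 16.8636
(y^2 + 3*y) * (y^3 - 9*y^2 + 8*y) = y^5 - 6*y^4 - 19*y^3 + 24*y^2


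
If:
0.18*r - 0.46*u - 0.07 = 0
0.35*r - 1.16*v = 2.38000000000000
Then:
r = 3.31428571428571*v + 6.8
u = 1.29689440993789*v + 2.50869565217391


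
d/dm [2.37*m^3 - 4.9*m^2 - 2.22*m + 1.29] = 7.11*m^2 - 9.8*m - 2.22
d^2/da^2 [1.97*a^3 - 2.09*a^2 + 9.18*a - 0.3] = 11.82*a - 4.18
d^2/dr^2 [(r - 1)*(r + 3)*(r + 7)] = 6*r + 18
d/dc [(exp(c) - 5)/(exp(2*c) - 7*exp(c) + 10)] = -exp(c)/(exp(2*c) - 4*exp(c) + 4)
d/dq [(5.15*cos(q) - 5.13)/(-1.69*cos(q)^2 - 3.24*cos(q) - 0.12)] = (-8.7035*cos(q)^2 + 17.3394*cos(q) + 17.2392)*sin(q)/(2.8561*cos(q)^4 + 10.9512*cos(q)^3 + 10.9032*cos(q)^2 + 0.7776*cos(q) + 0.0144)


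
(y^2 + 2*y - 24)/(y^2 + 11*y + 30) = (y - 4)/(y + 5)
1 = 1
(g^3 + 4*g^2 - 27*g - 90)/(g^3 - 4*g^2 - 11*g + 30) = (g + 6)/(g - 2)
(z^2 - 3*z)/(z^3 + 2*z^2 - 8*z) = (z - 3)/(z^2 + 2*z - 8)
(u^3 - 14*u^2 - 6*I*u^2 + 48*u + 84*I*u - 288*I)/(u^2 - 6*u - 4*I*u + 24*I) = (u^2 + u*(-8 - 6*I) + 48*I)/(u - 4*I)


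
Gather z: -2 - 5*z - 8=-5*z - 10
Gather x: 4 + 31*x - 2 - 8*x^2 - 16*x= -8*x^2 + 15*x + 2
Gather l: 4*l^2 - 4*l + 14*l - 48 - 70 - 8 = 4*l^2 + 10*l - 126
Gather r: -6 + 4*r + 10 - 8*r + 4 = 8 - 4*r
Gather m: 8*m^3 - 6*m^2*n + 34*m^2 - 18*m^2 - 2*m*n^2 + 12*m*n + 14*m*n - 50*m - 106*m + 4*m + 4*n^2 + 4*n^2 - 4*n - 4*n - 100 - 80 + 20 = 8*m^3 + m^2*(16 - 6*n) + m*(-2*n^2 + 26*n - 152) + 8*n^2 - 8*n - 160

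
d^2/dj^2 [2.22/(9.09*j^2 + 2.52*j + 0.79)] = (-366.868764*j^2 - 101.706192*j + 2.22*(18.18*j + 2.52)*(36.36*j + 5.04) - 31.884084)/(9.09*j^2 + 2.52*j + 0.79)^3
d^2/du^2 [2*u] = 0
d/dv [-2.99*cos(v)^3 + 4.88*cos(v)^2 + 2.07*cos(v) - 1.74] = (8.97*cos(v)^2 - 9.76*cos(v) - 2.07)*sin(v)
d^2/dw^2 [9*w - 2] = 0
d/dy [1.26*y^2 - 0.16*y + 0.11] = 2.52*y - 0.16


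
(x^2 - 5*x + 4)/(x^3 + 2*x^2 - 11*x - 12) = (x^2 - 5*x + 4)/(x^3 + 2*x^2 - 11*x - 12)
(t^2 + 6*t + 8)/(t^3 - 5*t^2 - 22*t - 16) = (t + 4)/(t^2 - 7*t - 8)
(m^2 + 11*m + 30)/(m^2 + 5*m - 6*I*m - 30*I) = (m + 6)/(m - 6*I)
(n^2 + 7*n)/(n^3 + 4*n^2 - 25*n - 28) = n/(n^2 - 3*n - 4)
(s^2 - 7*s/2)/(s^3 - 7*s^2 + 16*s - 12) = s*(2*s - 7)/(2*(s^3 - 7*s^2 + 16*s - 12))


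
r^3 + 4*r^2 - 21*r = r*(r - 3)*(r + 7)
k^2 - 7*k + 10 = (k - 5)*(k - 2)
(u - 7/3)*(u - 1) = u^2 - 10*u/3 + 7/3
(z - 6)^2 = z^2 - 12*z + 36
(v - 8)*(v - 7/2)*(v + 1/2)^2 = v^4 - 21*v^3/2 + 67*v^2/4 + 201*v/8 + 7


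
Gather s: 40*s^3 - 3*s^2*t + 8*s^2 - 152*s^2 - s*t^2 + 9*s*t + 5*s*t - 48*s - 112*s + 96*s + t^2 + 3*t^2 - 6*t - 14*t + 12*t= 40*s^3 + s^2*(-3*t - 144) + s*(-t^2 + 14*t - 64) + 4*t^2 - 8*t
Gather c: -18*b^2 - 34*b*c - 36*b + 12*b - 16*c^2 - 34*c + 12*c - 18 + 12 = -18*b^2 - 24*b - 16*c^2 + c*(-34*b - 22) - 6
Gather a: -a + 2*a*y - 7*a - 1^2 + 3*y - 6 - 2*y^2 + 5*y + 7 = a*(2*y - 8) - 2*y^2 + 8*y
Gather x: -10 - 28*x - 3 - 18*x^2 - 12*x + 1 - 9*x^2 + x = -27*x^2 - 39*x - 12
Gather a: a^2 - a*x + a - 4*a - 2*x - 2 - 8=a^2 + a*(-x - 3) - 2*x - 10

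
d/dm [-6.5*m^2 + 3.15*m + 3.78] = 3.15 - 13.0*m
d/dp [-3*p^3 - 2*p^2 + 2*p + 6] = -9*p^2 - 4*p + 2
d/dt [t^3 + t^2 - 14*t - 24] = 3*t^2 + 2*t - 14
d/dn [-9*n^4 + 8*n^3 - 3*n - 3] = -36*n^3 + 24*n^2 - 3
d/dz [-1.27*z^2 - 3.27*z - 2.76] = -2.54*z - 3.27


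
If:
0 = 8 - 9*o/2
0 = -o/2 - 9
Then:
No Solution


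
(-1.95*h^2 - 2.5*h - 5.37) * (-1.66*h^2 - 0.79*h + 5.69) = 3.237*h^4 + 5.6905*h^3 - 0.206300000000002*h^2 - 9.9827*h - 30.5553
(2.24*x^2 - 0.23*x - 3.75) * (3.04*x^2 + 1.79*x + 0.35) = 6.8096*x^4 + 3.3104*x^3 - 11.0277*x^2 - 6.793*x - 1.3125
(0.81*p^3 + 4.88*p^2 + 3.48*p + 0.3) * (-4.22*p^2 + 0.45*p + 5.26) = -3.4182*p^5 - 20.2291*p^4 - 8.229*p^3 + 25.9688*p^2 + 18.4398*p + 1.578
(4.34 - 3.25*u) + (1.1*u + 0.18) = 4.52 - 2.15*u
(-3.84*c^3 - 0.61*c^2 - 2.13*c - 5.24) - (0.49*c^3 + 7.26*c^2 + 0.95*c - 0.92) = -4.33*c^3 - 7.87*c^2 - 3.08*c - 4.32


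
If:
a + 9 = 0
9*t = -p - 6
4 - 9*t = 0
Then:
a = -9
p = -10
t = 4/9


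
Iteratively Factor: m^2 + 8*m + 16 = (m + 4)*(m + 4)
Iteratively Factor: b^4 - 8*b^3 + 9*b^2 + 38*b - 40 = (b - 5)*(b^3 - 3*b^2 - 6*b + 8) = (b - 5)*(b + 2)*(b^2 - 5*b + 4) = (b - 5)*(b - 1)*(b + 2)*(b - 4)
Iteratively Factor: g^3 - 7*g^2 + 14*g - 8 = (g - 2)*(g^2 - 5*g + 4) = (g - 4)*(g - 2)*(g - 1)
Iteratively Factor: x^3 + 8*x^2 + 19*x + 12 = (x + 1)*(x^2 + 7*x + 12) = (x + 1)*(x + 4)*(x + 3)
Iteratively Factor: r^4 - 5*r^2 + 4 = (r + 2)*(r^3 - 2*r^2 - r + 2) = (r + 1)*(r + 2)*(r^2 - 3*r + 2) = (r - 2)*(r + 1)*(r + 2)*(r - 1)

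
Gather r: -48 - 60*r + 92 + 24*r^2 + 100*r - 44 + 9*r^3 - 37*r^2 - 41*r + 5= 9*r^3 - 13*r^2 - r + 5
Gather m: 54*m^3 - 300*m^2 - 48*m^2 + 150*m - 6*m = 54*m^3 - 348*m^2 + 144*m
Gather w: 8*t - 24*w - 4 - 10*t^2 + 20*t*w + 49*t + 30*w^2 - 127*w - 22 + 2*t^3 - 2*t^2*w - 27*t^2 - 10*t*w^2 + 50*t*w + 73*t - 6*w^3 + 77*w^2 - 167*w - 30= 2*t^3 - 37*t^2 + 130*t - 6*w^3 + w^2*(107 - 10*t) + w*(-2*t^2 + 70*t - 318) - 56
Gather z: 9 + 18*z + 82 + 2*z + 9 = 20*z + 100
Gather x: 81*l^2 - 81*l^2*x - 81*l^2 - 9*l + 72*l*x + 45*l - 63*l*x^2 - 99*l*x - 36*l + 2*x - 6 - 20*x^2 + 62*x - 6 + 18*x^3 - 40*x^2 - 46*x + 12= 18*x^3 + x^2*(-63*l - 60) + x*(-81*l^2 - 27*l + 18)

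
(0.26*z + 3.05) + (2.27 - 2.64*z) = 5.32 - 2.38*z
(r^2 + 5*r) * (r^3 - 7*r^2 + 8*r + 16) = r^5 - 2*r^4 - 27*r^3 + 56*r^2 + 80*r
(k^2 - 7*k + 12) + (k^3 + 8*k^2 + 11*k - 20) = k^3 + 9*k^2 + 4*k - 8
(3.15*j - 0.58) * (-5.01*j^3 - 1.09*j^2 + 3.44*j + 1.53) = -15.7815*j^4 - 0.5277*j^3 + 11.4682*j^2 + 2.8243*j - 0.8874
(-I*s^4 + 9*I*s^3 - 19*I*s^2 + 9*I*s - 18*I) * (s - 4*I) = -I*s^5 - 4*s^4 + 9*I*s^4 + 36*s^3 - 19*I*s^3 - 76*s^2 + 9*I*s^2 + 36*s - 18*I*s - 72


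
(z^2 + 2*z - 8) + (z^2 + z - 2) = 2*z^2 + 3*z - 10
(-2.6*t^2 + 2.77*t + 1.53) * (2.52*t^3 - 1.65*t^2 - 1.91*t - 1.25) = -6.552*t^5 + 11.2704*t^4 + 4.2511*t^3 - 4.5652*t^2 - 6.3848*t - 1.9125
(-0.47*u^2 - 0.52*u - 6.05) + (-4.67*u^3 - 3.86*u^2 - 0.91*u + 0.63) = -4.67*u^3 - 4.33*u^2 - 1.43*u - 5.42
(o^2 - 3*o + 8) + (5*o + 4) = o^2 + 2*o + 12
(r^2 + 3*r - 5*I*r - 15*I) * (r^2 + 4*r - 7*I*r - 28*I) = r^4 + 7*r^3 - 12*I*r^3 - 23*r^2 - 84*I*r^2 - 245*r - 144*I*r - 420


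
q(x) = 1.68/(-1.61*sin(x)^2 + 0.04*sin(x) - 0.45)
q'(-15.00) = 2.04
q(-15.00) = -1.45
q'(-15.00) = 2.04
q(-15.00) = -1.45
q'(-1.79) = 0.28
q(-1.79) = -0.83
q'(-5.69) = 2.83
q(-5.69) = -1.81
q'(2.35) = -1.74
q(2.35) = -1.36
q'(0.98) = 1.06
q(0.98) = -1.10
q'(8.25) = -0.60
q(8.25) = -0.94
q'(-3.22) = -1.70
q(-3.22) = -3.68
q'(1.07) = 0.82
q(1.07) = -1.02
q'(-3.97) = -1.58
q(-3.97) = -1.30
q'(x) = 1.68*(3.22*sin(x)*cos(x) - 0.04*cos(x))/(-1.61*sin(x)^2 + 0.04*sin(x) - 0.45)^2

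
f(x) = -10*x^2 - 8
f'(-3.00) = 60.00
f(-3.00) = -98.00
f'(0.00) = 0.00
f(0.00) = -8.00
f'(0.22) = -4.40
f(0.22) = -8.48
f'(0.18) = -3.60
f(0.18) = -8.32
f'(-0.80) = 16.00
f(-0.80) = -14.40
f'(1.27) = -25.40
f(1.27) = -24.13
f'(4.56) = -91.20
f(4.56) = -215.94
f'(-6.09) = 121.80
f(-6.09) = -378.88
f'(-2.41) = 48.20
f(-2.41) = -66.08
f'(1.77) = -35.40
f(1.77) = -39.33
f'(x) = -20*x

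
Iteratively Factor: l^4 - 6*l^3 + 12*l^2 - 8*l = (l - 2)*(l^3 - 4*l^2 + 4*l) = l*(l - 2)*(l^2 - 4*l + 4) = l*(l - 2)^2*(l - 2)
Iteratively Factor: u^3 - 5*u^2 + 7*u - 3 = (u - 1)*(u^2 - 4*u + 3) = (u - 1)^2*(u - 3)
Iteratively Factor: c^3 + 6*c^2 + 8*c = (c + 4)*(c^2 + 2*c) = (c + 2)*(c + 4)*(c)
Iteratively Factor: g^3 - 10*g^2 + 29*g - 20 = (g - 5)*(g^2 - 5*g + 4) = (g - 5)*(g - 1)*(g - 4)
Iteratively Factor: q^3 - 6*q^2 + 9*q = (q - 3)*(q^2 - 3*q) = q*(q - 3)*(q - 3)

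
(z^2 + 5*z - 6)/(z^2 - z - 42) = (z - 1)/(z - 7)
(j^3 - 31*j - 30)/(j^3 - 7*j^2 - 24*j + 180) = (j + 1)/(j - 6)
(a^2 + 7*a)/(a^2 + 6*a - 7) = a/(a - 1)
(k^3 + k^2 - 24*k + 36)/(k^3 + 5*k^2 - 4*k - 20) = (k^2 + 3*k - 18)/(k^2 + 7*k + 10)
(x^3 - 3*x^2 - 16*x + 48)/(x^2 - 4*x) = x + 1 - 12/x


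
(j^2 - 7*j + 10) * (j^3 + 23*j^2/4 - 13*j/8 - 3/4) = j^5 - 5*j^4/4 - 255*j^3/8 + 545*j^2/8 - 11*j - 15/2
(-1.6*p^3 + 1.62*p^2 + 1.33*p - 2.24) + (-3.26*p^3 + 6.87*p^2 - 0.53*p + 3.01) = -4.86*p^3 + 8.49*p^2 + 0.8*p + 0.77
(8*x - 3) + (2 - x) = 7*x - 1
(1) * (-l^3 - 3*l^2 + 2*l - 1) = -l^3 - 3*l^2 + 2*l - 1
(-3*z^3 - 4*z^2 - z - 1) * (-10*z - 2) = 30*z^4 + 46*z^3 + 18*z^2 + 12*z + 2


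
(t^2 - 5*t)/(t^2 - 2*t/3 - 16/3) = 3*t*(5 - t)/(-3*t^2 + 2*t + 16)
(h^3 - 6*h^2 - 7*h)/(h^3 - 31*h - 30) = h*(h - 7)/(h^2 - h - 30)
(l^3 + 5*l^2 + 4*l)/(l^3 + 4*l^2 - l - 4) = l/(l - 1)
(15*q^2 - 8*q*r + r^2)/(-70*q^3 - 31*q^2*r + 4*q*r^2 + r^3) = (-3*q + r)/(14*q^2 + 9*q*r + r^2)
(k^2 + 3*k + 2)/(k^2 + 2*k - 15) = (k^2 + 3*k + 2)/(k^2 + 2*k - 15)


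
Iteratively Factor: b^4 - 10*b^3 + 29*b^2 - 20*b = (b)*(b^3 - 10*b^2 + 29*b - 20) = b*(b - 1)*(b^2 - 9*b + 20) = b*(b - 5)*(b - 1)*(b - 4)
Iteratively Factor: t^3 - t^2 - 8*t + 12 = (t + 3)*(t^2 - 4*t + 4) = (t - 2)*(t + 3)*(t - 2)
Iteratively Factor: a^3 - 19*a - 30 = (a + 3)*(a^2 - 3*a - 10) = (a + 2)*(a + 3)*(a - 5)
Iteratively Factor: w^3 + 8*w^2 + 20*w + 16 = (w + 2)*(w^2 + 6*w + 8) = (w + 2)*(w + 4)*(w + 2)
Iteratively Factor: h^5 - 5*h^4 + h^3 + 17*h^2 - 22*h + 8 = (h - 4)*(h^4 - h^3 - 3*h^2 + 5*h - 2) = (h - 4)*(h - 1)*(h^3 - 3*h + 2) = (h - 4)*(h - 1)^2*(h^2 + h - 2) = (h - 4)*(h - 1)^2*(h + 2)*(h - 1)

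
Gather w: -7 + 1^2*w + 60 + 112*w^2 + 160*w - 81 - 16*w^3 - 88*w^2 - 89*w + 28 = -16*w^3 + 24*w^2 + 72*w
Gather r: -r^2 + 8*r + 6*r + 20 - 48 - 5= -r^2 + 14*r - 33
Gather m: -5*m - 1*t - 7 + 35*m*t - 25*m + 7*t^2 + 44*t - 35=m*(35*t - 30) + 7*t^2 + 43*t - 42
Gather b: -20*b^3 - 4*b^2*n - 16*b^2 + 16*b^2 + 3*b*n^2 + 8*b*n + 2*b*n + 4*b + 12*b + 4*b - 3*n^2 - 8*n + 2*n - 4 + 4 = -20*b^3 - 4*b^2*n + b*(3*n^2 + 10*n + 20) - 3*n^2 - 6*n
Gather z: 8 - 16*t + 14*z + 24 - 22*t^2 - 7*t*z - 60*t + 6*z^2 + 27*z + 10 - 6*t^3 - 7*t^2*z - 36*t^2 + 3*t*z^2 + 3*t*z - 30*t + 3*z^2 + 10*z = -6*t^3 - 58*t^2 - 106*t + z^2*(3*t + 9) + z*(-7*t^2 - 4*t + 51) + 42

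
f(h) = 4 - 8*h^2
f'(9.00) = -144.00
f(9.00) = -644.00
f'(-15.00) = 240.00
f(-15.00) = -1796.00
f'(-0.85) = 13.60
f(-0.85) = -1.78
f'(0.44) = -7.04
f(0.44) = 2.45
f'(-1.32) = 21.12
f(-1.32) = -9.94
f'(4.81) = -76.96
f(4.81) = -181.09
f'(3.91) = -62.56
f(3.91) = -118.30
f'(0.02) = -0.32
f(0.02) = 4.00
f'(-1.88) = 30.08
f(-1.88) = -24.28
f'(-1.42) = 22.72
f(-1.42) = -12.13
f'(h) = -16*h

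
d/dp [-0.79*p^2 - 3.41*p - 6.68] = -1.58*p - 3.41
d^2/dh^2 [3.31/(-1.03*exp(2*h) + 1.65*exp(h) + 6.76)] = (3.31*(2.06*exp(h) - 1.65)*(4.12*exp(h) - 3.3)*exp(h) + (13.6372*exp(h) - 5.4615)*(-1.03*exp(2*h) + 1.65*exp(h) + 6.76))*exp(h)/(-1.03*exp(2*h) + 1.65*exp(h) + 6.76)^3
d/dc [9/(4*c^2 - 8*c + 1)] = 72*(1 - c)/(4*c^2 - 8*c + 1)^2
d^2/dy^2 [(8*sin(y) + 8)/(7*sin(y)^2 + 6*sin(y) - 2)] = 8*(-49*sin(y)^5 - 154*sin(y)^4 - 112*sin(y)^3 + 190*sin(y)^2 + 320*sin(y) + 124)/(7*sin(y)^2 + 6*sin(y) - 2)^3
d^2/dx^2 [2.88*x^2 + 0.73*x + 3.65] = 5.76000000000000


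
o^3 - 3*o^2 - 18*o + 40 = (o - 5)*(o - 2)*(o + 4)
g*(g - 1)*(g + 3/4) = g^3 - g^2/4 - 3*g/4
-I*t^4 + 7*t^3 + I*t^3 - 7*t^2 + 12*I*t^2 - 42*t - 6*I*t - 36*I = (t - 3)*(t + 2)*(t + 6*I)*(-I*t + 1)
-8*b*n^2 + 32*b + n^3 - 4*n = (-8*b + n)*(n - 2)*(n + 2)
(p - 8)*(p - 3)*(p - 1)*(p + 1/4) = p^4 - 47*p^3/4 + 32*p^2 - 61*p/4 - 6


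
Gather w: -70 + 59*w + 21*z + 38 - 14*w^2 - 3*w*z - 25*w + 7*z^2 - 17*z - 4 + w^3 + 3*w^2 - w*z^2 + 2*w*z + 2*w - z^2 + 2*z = w^3 - 11*w^2 + w*(-z^2 - z + 36) + 6*z^2 + 6*z - 36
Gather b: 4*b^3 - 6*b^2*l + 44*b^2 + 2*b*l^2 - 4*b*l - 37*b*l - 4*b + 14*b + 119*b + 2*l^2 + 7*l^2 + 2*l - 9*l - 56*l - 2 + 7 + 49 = 4*b^3 + b^2*(44 - 6*l) + b*(2*l^2 - 41*l + 129) + 9*l^2 - 63*l + 54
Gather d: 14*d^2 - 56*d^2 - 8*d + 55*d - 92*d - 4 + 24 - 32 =-42*d^2 - 45*d - 12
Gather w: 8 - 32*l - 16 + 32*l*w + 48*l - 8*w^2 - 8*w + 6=16*l - 8*w^2 + w*(32*l - 8) - 2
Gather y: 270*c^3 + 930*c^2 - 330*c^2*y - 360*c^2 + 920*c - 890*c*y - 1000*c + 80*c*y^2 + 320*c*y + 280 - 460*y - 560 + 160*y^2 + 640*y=270*c^3 + 570*c^2 - 80*c + y^2*(80*c + 160) + y*(-330*c^2 - 570*c + 180) - 280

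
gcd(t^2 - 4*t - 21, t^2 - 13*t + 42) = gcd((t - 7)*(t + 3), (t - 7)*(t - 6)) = t - 7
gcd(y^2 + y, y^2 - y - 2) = y + 1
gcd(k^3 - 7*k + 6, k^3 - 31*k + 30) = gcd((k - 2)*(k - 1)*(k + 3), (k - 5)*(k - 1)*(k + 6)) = k - 1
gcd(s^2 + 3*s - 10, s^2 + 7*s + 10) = s + 5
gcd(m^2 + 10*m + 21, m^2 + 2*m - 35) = m + 7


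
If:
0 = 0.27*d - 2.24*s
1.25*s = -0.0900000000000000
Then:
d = -0.60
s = -0.07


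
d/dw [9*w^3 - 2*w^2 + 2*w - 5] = 27*w^2 - 4*w + 2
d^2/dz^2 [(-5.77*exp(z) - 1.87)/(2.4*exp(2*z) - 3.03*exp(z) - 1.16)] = (-33.2352*exp(4*z) - 85.04424*exp(3*z) - 55.58616*exp(2*z) - 17.712207*exp(z) - 1.191436)*exp(z)/(13.824*exp(6*z) - 52.3584*exp(5*z) + 46.05768*exp(4*z) + 22.794993*exp(3*z) - 22.261212*exp(2*z) - 12.231504*exp(z) - 1.560896)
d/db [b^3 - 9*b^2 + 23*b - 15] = 3*b^2 - 18*b + 23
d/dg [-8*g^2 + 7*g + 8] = 7 - 16*g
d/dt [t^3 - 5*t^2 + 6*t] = 3*t^2 - 10*t + 6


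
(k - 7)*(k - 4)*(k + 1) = k^3 - 10*k^2 + 17*k + 28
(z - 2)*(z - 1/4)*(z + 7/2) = z^3 + 5*z^2/4 - 59*z/8 + 7/4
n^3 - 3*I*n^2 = n^2*(n - 3*I)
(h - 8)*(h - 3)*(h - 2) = h^3 - 13*h^2 + 46*h - 48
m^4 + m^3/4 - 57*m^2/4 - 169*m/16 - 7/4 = (m - 4)*(m + 1/4)*(m + 1/2)*(m + 7/2)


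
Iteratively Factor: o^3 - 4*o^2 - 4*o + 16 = (o - 4)*(o^2 - 4) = (o - 4)*(o + 2)*(o - 2)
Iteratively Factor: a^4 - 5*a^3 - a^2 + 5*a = (a - 1)*(a^3 - 4*a^2 - 5*a) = (a - 1)*(a + 1)*(a^2 - 5*a) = (a - 5)*(a - 1)*(a + 1)*(a)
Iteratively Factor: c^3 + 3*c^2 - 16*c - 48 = (c + 3)*(c^2 - 16) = (c + 3)*(c + 4)*(c - 4)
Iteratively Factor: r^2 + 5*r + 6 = (r + 2)*(r + 3)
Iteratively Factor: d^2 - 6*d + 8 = (d - 2)*(d - 4)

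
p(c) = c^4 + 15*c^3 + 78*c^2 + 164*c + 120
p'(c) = 4*c^3 + 45*c^2 + 156*c + 164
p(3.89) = 3050.20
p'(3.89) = 1687.24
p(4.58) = 4388.37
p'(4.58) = 2206.71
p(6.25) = 9379.86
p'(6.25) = 3873.38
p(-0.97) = 21.51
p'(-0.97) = 51.37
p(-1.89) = 0.15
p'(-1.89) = 2.90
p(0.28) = 172.37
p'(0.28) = 211.30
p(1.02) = 385.43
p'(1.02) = 374.18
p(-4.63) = 3.51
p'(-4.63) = 9.37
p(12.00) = 59976.00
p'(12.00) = 15428.00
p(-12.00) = 4200.00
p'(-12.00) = -2140.00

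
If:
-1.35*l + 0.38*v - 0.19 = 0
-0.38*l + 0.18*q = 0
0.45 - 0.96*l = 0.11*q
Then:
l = 0.38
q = 0.80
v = 1.84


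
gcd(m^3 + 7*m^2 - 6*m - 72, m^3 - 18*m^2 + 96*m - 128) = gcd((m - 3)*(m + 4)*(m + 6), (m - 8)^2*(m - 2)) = 1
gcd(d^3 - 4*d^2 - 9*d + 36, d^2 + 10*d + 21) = d + 3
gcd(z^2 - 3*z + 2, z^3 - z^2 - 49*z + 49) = z - 1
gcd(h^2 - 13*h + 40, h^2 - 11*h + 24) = h - 8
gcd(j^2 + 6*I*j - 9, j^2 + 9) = j + 3*I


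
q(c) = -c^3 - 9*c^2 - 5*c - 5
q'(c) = -3*c^2 - 18*c - 5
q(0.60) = -11.46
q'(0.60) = -16.88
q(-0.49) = -4.59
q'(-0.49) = 3.10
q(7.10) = -852.10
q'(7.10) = -284.03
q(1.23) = -26.63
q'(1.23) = -31.68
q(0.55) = -10.64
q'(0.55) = -15.81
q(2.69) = -103.04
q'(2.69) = -75.13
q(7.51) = -973.72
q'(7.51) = -309.38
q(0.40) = -8.50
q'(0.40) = -12.68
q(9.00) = -1508.00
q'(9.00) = -410.00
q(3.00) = -128.00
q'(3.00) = -86.00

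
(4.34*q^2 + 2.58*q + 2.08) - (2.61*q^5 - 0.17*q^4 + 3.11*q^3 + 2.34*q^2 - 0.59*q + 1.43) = -2.61*q^5 + 0.17*q^4 - 3.11*q^3 + 2.0*q^2 + 3.17*q + 0.65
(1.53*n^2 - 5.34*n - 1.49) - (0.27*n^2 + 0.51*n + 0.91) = 1.26*n^2 - 5.85*n - 2.4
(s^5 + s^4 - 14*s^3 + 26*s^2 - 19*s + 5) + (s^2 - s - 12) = s^5 + s^4 - 14*s^3 + 27*s^2 - 20*s - 7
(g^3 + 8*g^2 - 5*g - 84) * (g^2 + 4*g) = g^5 + 12*g^4 + 27*g^3 - 104*g^2 - 336*g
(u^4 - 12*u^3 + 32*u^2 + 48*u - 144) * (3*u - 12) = 3*u^5 - 48*u^4 + 240*u^3 - 240*u^2 - 1008*u + 1728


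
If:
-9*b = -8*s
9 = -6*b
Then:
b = -3/2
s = -27/16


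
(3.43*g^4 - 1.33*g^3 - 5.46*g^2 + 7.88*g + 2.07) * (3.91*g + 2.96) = 13.4113*g^5 + 4.9525*g^4 - 25.2854*g^3 + 14.6492*g^2 + 31.4185*g + 6.1272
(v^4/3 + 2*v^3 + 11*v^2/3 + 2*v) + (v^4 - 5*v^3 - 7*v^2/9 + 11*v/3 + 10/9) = 4*v^4/3 - 3*v^3 + 26*v^2/9 + 17*v/3 + 10/9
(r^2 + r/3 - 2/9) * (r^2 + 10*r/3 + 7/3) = r^4 + 11*r^3/3 + 29*r^2/9 + r/27 - 14/27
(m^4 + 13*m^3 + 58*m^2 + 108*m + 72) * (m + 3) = m^5 + 16*m^4 + 97*m^3 + 282*m^2 + 396*m + 216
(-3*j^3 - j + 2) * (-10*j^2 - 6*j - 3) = 30*j^5 + 18*j^4 + 19*j^3 - 14*j^2 - 9*j - 6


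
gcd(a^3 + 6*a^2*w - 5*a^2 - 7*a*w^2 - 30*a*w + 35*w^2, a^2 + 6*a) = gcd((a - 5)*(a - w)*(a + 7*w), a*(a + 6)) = 1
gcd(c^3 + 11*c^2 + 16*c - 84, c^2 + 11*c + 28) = c + 7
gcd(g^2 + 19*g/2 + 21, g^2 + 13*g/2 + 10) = 1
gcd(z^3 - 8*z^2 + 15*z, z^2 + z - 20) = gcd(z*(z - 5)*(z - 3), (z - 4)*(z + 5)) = 1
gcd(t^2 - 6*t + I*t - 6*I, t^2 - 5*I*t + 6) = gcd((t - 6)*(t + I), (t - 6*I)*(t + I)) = t + I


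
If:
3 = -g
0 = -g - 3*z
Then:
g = -3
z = 1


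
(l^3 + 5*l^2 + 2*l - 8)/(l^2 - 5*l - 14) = (l^2 + 3*l - 4)/(l - 7)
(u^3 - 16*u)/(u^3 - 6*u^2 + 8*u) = (u + 4)/(u - 2)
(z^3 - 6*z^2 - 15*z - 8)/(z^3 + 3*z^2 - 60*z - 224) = (z^2 + 2*z + 1)/(z^2 + 11*z + 28)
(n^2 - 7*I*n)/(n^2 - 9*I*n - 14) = n/(n - 2*I)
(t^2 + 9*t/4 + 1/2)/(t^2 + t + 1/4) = (4*t^2 + 9*t + 2)/(4*t^2 + 4*t + 1)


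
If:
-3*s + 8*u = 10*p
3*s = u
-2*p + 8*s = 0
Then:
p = 0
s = 0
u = 0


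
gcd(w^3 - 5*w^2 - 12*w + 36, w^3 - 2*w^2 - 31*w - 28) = 1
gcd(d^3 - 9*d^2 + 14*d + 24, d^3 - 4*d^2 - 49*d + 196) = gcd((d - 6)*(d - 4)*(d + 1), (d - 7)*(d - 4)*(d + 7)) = d - 4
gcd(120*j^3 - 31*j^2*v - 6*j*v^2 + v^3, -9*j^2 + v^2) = -3*j + v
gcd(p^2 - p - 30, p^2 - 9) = 1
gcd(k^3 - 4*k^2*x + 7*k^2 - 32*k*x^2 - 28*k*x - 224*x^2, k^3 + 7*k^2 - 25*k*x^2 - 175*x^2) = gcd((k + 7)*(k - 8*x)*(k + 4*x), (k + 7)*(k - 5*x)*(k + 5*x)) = k + 7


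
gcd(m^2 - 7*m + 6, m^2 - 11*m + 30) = m - 6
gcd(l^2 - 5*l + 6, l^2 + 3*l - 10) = l - 2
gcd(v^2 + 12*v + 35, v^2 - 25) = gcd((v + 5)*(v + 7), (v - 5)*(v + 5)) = v + 5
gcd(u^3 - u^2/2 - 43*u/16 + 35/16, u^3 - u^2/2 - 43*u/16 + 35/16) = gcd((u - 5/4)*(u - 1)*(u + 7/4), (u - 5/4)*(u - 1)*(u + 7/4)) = u^3 - u^2/2 - 43*u/16 + 35/16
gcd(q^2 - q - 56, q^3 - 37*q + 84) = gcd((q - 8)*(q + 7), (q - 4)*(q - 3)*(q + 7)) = q + 7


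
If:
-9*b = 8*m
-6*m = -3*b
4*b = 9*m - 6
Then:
No Solution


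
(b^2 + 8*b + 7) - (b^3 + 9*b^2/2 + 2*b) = -b^3 - 7*b^2/2 + 6*b + 7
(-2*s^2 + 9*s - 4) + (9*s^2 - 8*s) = 7*s^2 + s - 4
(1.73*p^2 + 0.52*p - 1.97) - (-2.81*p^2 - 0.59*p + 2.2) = 4.54*p^2 + 1.11*p - 4.17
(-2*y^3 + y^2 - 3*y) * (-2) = 4*y^3 - 2*y^2 + 6*y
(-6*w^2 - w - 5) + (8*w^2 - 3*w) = 2*w^2 - 4*w - 5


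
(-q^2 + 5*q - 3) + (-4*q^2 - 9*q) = -5*q^2 - 4*q - 3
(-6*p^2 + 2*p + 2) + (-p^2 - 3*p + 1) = -7*p^2 - p + 3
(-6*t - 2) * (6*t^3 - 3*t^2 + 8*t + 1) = -36*t^4 + 6*t^3 - 42*t^2 - 22*t - 2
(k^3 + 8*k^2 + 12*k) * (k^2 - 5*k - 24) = k^5 + 3*k^4 - 52*k^3 - 252*k^2 - 288*k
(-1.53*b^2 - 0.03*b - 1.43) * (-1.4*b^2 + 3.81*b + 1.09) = 2.142*b^4 - 5.7873*b^3 + 0.22*b^2 - 5.481*b - 1.5587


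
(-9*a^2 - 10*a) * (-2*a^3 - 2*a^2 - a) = 18*a^5 + 38*a^4 + 29*a^3 + 10*a^2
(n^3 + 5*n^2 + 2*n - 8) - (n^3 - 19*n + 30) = 5*n^2 + 21*n - 38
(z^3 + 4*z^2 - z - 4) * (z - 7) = z^4 - 3*z^3 - 29*z^2 + 3*z + 28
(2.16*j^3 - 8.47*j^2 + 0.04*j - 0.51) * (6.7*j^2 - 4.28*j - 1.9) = 14.472*j^5 - 65.9938*j^4 + 32.4156*j^3 + 12.5048*j^2 + 2.1068*j + 0.969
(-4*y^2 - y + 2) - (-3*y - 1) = -4*y^2 + 2*y + 3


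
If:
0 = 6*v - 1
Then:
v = 1/6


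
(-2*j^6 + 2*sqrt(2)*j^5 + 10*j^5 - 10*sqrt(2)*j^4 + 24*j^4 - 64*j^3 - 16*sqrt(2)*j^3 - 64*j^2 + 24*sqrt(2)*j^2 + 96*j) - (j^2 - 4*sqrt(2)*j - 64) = -2*j^6 + 2*sqrt(2)*j^5 + 10*j^5 - 10*sqrt(2)*j^4 + 24*j^4 - 64*j^3 - 16*sqrt(2)*j^3 - 65*j^2 + 24*sqrt(2)*j^2 + 4*sqrt(2)*j + 96*j + 64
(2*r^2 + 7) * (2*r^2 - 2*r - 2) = 4*r^4 - 4*r^3 + 10*r^2 - 14*r - 14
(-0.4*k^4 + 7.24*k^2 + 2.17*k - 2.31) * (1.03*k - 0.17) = -0.412*k^5 + 0.068*k^4 + 7.4572*k^3 + 1.0043*k^2 - 2.7482*k + 0.3927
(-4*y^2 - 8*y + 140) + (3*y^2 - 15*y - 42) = -y^2 - 23*y + 98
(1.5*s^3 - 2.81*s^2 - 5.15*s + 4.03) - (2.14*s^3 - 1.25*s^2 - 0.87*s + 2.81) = -0.64*s^3 - 1.56*s^2 - 4.28*s + 1.22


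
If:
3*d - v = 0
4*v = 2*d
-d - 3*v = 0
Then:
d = 0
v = 0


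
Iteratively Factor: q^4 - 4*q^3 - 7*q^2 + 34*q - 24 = (q + 3)*(q^3 - 7*q^2 + 14*q - 8) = (q - 1)*(q + 3)*(q^2 - 6*q + 8) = (q - 4)*(q - 1)*(q + 3)*(q - 2)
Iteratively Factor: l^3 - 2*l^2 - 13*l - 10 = (l - 5)*(l^2 + 3*l + 2) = (l - 5)*(l + 2)*(l + 1)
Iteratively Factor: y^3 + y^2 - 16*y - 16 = (y + 1)*(y^2 - 16) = (y + 1)*(y + 4)*(y - 4)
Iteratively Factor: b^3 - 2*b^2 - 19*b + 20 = (b - 5)*(b^2 + 3*b - 4) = (b - 5)*(b + 4)*(b - 1)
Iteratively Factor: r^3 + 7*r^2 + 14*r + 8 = (r + 4)*(r^2 + 3*r + 2) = (r + 2)*(r + 4)*(r + 1)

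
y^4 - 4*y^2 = y^2*(y - 2)*(y + 2)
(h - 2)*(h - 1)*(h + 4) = h^3 + h^2 - 10*h + 8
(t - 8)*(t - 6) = t^2 - 14*t + 48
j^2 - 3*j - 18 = (j - 6)*(j + 3)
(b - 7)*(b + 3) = b^2 - 4*b - 21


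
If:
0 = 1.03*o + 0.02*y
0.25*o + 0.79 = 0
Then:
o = -3.16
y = 162.74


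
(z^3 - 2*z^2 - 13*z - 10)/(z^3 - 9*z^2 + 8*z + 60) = (z + 1)/(z - 6)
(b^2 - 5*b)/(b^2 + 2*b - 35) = b/(b + 7)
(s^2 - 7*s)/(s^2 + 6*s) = (s - 7)/(s + 6)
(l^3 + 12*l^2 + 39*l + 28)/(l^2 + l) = l + 11 + 28/l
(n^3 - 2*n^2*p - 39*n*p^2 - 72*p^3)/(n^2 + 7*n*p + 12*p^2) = (n^2 - 5*n*p - 24*p^2)/(n + 4*p)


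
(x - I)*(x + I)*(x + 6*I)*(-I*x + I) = -I*x^4 + 6*x^3 + I*x^3 - 6*x^2 - I*x^2 + 6*x + I*x - 6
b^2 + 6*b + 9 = (b + 3)^2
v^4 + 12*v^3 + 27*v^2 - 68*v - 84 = (v - 2)*(v + 1)*(v + 6)*(v + 7)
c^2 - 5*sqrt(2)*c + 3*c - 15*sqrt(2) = (c + 3)*(c - 5*sqrt(2))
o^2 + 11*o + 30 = (o + 5)*(o + 6)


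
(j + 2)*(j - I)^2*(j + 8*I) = j^4 + 2*j^3 + 6*I*j^3 + 15*j^2 + 12*I*j^2 + 30*j - 8*I*j - 16*I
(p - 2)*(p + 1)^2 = p^3 - 3*p - 2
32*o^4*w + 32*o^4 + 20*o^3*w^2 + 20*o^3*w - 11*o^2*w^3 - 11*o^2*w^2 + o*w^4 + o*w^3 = (-8*o + w)*(-4*o + w)*(o + w)*(o*w + o)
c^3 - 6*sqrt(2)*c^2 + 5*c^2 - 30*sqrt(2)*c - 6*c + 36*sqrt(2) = (c - 1)*(c + 6)*(c - 6*sqrt(2))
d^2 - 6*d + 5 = (d - 5)*(d - 1)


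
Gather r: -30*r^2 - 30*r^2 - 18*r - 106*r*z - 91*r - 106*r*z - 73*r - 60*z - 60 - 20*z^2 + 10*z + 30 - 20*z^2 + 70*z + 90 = -60*r^2 + r*(-212*z - 182) - 40*z^2 + 20*z + 60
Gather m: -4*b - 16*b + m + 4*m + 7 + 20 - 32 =-20*b + 5*m - 5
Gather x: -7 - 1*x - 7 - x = -2*x - 14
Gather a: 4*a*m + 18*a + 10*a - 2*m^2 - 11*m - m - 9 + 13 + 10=a*(4*m + 28) - 2*m^2 - 12*m + 14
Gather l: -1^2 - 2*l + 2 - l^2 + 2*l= 1 - l^2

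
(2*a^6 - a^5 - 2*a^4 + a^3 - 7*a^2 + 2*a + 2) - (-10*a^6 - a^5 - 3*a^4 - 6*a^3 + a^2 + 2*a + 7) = 12*a^6 + a^4 + 7*a^3 - 8*a^2 - 5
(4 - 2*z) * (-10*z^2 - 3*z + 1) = 20*z^3 - 34*z^2 - 14*z + 4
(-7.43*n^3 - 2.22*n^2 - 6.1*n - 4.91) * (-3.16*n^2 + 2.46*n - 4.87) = 23.4788*n^5 - 11.2626*n^4 + 49.9989*n^3 + 11.321*n^2 + 17.6284*n + 23.9117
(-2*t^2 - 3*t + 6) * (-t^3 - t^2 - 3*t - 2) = 2*t^5 + 5*t^4 + 3*t^3 + 7*t^2 - 12*t - 12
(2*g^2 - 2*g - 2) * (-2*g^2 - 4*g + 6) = -4*g^4 - 4*g^3 + 24*g^2 - 4*g - 12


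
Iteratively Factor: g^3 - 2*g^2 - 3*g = (g - 3)*(g^2 + g) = g*(g - 3)*(g + 1)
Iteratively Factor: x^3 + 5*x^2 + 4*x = (x + 1)*(x^2 + 4*x) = x*(x + 1)*(x + 4)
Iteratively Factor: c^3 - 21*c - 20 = (c + 1)*(c^2 - c - 20) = (c + 1)*(c + 4)*(c - 5)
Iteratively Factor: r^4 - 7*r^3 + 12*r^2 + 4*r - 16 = (r + 1)*(r^3 - 8*r^2 + 20*r - 16) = (r - 4)*(r + 1)*(r^2 - 4*r + 4) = (r - 4)*(r - 2)*(r + 1)*(r - 2)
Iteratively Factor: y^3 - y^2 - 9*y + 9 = (y - 1)*(y^2 - 9) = (y - 3)*(y - 1)*(y + 3)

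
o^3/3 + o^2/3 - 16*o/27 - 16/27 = (o/3 + 1/3)*(o - 4/3)*(o + 4/3)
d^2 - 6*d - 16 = (d - 8)*(d + 2)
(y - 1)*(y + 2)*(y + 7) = y^3 + 8*y^2 + 5*y - 14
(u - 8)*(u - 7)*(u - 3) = u^3 - 18*u^2 + 101*u - 168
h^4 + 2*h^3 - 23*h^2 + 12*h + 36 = (h - 3)*(h - 2)*(h + 1)*(h + 6)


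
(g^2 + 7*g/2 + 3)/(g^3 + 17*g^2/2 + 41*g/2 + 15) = 1/(g + 5)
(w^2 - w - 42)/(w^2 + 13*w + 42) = (w - 7)/(w + 7)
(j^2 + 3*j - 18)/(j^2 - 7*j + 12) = (j + 6)/(j - 4)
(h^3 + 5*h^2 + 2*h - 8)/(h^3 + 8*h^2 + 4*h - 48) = (h^2 + h - 2)/(h^2 + 4*h - 12)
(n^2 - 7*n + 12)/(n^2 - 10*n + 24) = (n - 3)/(n - 6)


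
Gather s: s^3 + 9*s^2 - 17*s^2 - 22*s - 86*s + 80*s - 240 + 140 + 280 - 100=s^3 - 8*s^2 - 28*s + 80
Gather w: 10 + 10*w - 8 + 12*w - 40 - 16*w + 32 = 6*w - 6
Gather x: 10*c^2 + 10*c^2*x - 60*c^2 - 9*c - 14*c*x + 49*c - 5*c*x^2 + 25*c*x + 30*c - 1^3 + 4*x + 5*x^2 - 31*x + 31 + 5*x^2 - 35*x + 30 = -50*c^2 + 70*c + x^2*(10 - 5*c) + x*(10*c^2 + 11*c - 62) + 60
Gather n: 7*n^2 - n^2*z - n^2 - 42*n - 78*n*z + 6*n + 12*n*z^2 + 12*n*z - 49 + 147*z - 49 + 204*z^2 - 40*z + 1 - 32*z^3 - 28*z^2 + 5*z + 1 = n^2*(6 - z) + n*(12*z^2 - 66*z - 36) - 32*z^3 + 176*z^2 + 112*z - 96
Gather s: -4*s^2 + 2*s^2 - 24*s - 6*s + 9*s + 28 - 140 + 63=-2*s^2 - 21*s - 49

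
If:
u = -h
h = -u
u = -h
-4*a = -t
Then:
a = t/4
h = -u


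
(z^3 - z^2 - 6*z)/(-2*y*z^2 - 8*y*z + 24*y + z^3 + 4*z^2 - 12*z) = z*(-z^2 + z + 6)/(2*y*z^2 + 8*y*z - 24*y - z^3 - 4*z^2 + 12*z)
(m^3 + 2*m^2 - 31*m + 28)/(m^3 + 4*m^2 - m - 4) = (m^2 + 3*m - 28)/(m^2 + 5*m + 4)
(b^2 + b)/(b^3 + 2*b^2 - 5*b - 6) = b/(b^2 + b - 6)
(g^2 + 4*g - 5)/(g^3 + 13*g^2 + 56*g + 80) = (g - 1)/(g^2 + 8*g + 16)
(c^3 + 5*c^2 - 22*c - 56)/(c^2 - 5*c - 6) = (-c^3 - 5*c^2 + 22*c + 56)/(-c^2 + 5*c + 6)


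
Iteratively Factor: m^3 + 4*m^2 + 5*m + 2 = (m + 1)*(m^2 + 3*m + 2) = (m + 1)*(m + 2)*(m + 1)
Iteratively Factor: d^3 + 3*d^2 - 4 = (d - 1)*(d^2 + 4*d + 4) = (d - 1)*(d + 2)*(d + 2)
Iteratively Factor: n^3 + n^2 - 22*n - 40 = (n + 2)*(n^2 - n - 20) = (n - 5)*(n + 2)*(n + 4)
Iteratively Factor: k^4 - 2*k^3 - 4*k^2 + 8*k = (k)*(k^3 - 2*k^2 - 4*k + 8) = k*(k - 2)*(k^2 - 4) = k*(k - 2)^2*(k + 2)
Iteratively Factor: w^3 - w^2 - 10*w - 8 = (w - 4)*(w^2 + 3*w + 2) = (w - 4)*(w + 2)*(w + 1)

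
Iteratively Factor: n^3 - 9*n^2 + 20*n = (n)*(n^2 - 9*n + 20) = n*(n - 4)*(n - 5)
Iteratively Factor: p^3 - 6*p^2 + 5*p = (p - 5)*(p^2 - p) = (p - 5)*(p - 1)*(p)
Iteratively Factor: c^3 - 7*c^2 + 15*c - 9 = (c - 1)*(c^2 - 6*c + 9) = (c - 3)*(c - 1)*(c - 3)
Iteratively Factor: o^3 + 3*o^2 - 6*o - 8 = (o + 1)*(o^2 + 2*o - 8) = (o - 2)*(o + 1)*(o + 4)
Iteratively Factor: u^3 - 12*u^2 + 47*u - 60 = (u - 4)*(u^2 - 8*u + 15) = (u - 4)*(u - 3)*(u - 5)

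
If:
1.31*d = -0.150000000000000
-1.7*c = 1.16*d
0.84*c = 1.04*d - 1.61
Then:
No Solution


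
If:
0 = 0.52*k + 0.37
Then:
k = -0.71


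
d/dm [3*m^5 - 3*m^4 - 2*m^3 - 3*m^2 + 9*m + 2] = 15*m^4 - 12*m^3 - 6*m^2 - 6*m + 9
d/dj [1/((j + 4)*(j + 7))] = (-2*j - 11)/(j^4 + 22*j^3 + 177*j^2 + 616*j + 784)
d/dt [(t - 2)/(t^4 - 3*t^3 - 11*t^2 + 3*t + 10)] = (t^4 - 3*t^3 - 11*t^2 + 3*t - (t - 2)*(4*t^3 - 9*t^2 - 22*t + 3) + 10)/(t^4 - 3*t^3 - 11*t^2 + 3*t + 10)^2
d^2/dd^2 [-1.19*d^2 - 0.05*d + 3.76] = -2.38000000000000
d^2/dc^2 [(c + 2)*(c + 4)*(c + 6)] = 6*c + 24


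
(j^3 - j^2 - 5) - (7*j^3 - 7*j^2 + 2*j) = -6*j^3 + 6*j^2 - 2*j - 5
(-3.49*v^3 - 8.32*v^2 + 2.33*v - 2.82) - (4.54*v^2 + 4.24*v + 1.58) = -3.49*v^3 - 12.86*v^2 - 1.91*v - 4.4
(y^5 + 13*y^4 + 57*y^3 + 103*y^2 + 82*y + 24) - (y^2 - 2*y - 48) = y^5 + 13*y^4 + 57*y^3 + 102*y^2 + 84*y + 72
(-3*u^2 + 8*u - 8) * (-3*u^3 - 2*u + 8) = 9*u^5 - 24*u^4 + 30*u^3 - 40*u^2 + 80*u - 64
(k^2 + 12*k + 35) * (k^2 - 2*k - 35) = k^4 + 10*k^3 - 24*k^2 - 490*k - 1225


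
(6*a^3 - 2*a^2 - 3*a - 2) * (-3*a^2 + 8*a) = -18*a^5 + 54*a^4 - 7*a^3 - 18*a^2 - 16*a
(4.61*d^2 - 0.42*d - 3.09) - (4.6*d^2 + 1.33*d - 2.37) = 0.0100000000000007*d^2 - 1.75*d - 0.72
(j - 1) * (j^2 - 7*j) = j^3 - 8*j^2 + 7*j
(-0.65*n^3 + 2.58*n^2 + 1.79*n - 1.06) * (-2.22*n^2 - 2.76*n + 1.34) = 1.443*n^5 - 3.9336*n^4 - 11.9656*n^3 + 0.870000000000001*n^2 + 5.3242*n - 1.4204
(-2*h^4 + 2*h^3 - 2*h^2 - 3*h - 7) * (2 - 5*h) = 10*h^5 - 14*h^4 + 14*h^3 + 11*h^2 + 29*h - 14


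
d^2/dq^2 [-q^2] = -2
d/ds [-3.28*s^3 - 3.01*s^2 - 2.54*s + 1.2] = -9.84*s^2 - 6.02*s - 2.54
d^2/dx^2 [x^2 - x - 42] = 2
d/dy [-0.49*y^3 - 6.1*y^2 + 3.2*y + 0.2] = -1.47*y^2 - 12.2*y + 3.2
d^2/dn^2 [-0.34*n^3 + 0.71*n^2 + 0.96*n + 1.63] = 1.42 - 2.04*n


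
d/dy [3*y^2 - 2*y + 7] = 6*y - 2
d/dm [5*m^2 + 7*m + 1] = 10*m + 7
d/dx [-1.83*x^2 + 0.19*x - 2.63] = 0.19 - 3.66*x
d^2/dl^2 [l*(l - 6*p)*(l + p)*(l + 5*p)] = 12*l^2 - 62*p^2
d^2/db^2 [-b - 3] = 0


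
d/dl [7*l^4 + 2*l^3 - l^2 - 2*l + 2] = 28*l^3 + 6*l^2 - 2*l - 2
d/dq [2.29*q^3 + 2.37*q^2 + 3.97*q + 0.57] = 6.87*q^2 + 4.74*q + 3.97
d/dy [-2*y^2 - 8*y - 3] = -4*y - 8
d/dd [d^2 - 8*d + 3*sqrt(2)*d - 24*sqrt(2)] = 2*d - 8 + 3*sqrt(2)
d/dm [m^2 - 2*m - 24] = 2*m - 2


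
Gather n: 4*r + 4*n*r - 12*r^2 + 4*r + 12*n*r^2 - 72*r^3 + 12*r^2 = n*(12*r^2 + 4*r) - 72*r^3 + 8*r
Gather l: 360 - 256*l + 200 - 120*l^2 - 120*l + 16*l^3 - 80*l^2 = 16*l^3 - 200*l^2 - 376*l + 560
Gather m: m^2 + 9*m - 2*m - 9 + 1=m^2 + 7*m - 8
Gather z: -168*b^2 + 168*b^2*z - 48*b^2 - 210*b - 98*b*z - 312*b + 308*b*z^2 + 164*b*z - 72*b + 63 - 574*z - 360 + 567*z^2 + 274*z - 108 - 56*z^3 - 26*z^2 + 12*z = -216*b^2 - 594*b - 56*z^3 + z^2*(308*b + 541) + z*(168*b^2 + 66*b - 288) - 405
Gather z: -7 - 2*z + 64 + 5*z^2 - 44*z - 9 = 5*z^2 - 46*z + 48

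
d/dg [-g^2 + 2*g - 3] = 2 - 2*g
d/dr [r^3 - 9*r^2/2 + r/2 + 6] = 3*r^2 - 9*r + 1/2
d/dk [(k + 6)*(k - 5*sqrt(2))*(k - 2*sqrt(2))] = 3*k^2 - 14*sqrt(2)*k + 12*k - 42*sqrt(2) + 20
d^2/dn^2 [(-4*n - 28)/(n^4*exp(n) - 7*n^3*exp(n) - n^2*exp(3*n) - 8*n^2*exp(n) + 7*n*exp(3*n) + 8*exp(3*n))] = 4*(-2*(n + 7)*(-n^4 + 3*n^3 + 3*n^2*exp(2*n) + 29*n^2 - 19*n*exp(2*n) + 16*n - 31*exp(2*n))^2 + (n^4 - 7*n^3 - n^2*exp(2*n) - 8*n^2 + 7*n*exp(2*n) + 8*exp(2*n))*(2*n^4 - 6*n^3 - 6*n^2*exp(2*n) - 58*n^2 + 38*n*exp(2*n) - 32*n + (n + 7)*(n^4 + n^3 - 9*n^2*exp(2*n) - 38*n^2 + 51*n*exp(2*n) - 74*n + 112*exp(2*n) - 16) + 62*exp(2*n)))*exp(-n)/(n^4 - 7*n^3 - n^2*exp(2*n) - 8*n^2 + 7*n*exp(2*n) + 8*exp(2*n))^3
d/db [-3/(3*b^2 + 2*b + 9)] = 6*(3*b + 1)/(3*b^2 + 2*b + 9)^2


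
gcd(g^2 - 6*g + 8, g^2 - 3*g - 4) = g - 4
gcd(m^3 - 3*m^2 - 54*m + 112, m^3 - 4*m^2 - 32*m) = m - 8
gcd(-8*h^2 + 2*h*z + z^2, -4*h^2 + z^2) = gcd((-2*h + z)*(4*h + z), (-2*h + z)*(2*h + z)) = -2*h + z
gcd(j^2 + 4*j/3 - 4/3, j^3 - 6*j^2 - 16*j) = j + 2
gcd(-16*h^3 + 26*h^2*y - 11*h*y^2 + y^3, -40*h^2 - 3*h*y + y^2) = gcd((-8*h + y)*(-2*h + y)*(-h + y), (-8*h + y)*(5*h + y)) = -8*h + y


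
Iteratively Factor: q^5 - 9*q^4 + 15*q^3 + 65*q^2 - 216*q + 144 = (q + 3)*(q^4 - 12*q^3 + 51*q^2 - 88*q + 48) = (q - 4)*(q + 3)*(q^3 - 8*q^2 + 19*q - 12) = (q - 4)^2*(q + 3)*(q^2 - 4*q + 3) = (q - 4)^2*(q - 1)*(q + 3)*(q - 3)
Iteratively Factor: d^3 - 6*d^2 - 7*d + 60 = (d - 5)*(d^2 - d - 12) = (d - 5)*(d - 4)*(d + 3)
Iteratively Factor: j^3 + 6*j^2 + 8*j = (j + 4)*(j^2 + 2*j) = j*(j + 4)*(j + 2)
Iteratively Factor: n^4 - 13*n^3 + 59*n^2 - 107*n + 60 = (n - 4)*(n^3 - 9*n^2 + 23*n - 15) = (n - 5)*(n - 4)*(n^2 - 4*n + 3) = (n - 5)*(n - 4)*(n - 3)*(n - 1)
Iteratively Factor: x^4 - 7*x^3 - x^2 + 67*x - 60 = (x - 5)*(x^3 - 2*x^2 - 11*x + 12) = (x - 5)*(x - 1)*(x^2 - x - 12) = (x - 5)*(x - 1)*(x + 3)*(x - 4)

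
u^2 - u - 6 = (u - 3)*(u + 2)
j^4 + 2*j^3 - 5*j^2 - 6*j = j*(j - 2)*(j + 1)*(j + 3)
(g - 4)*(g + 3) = g^2 - g - 12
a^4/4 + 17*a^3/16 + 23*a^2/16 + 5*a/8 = a*(a/4 + 1/2)*(a + 1)*(a + 5/4)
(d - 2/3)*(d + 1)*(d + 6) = d^3 + 19*d^2/3 + 4*d/3 - 4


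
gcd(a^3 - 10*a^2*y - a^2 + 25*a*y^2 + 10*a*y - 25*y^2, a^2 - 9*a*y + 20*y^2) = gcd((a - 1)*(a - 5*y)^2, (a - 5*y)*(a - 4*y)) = -a + 5*y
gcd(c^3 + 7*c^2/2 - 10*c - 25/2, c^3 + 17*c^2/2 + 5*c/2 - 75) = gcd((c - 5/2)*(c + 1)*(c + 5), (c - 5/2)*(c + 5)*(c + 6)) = c^2 + 5*c/2 - 25/2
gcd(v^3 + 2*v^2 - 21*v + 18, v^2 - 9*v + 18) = v - 3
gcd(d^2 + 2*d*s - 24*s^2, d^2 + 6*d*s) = d + 6*s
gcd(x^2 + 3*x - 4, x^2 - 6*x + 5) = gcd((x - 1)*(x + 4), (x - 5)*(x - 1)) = x - 1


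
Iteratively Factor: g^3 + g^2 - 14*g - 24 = (g + 2)*(g^2 - g - 12) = (g + 2)*(g + 3)*(g - 4)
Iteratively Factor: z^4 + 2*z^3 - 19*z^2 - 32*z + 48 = (z + 4)*(z^3 - 2*z^2 - 11*z + 12) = (z - 4)*(z + 4)*(z^2 + 2*z - 3) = (z - 4)*(z + 3)*(z + 4)*(z - 1)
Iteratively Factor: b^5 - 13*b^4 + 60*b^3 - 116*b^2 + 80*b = (b - 2)*(b^4 - 11*b^3 + 38*b^2 - 40*b) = (b - 4)*(b - 2)*(b^3 - 7*b^2 + 10*b) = (b - 5)*(b - 4)*(b - 2)*(b^2 - 2*b) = b*(b - 5)*(b - 4)*(b - 2)*(b - 2)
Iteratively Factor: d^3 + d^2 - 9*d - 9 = (d + 1)*(d^2 - 9) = (d - 3)*(d + 1)*(d + 3)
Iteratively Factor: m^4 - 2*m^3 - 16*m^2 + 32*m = (m)*(m^3 - 2*m^2 - 16*m + 32) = m*(m + 4)*(m^2 - 6*m + 8) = m*(m - 4)*(m + 4)*(m - 2)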